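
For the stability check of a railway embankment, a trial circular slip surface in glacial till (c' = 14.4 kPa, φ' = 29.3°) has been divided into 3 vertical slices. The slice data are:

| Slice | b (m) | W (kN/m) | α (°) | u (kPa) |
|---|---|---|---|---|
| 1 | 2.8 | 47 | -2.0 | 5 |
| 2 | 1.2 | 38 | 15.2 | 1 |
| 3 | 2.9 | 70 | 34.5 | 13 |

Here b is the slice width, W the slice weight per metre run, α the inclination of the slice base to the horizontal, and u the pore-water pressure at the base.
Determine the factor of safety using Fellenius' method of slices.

Ordinary method of slices: FS = Σ[c'·Δl_i + (W_i cosα_i − u_i·Δl_i)·tanφ'] / Σ W_i sinα_i, with Δl_i = b_i / cosα_i.
Slice 1: Δl = 2.8/cos(-2.0°) = 2.802 m; N'_1 = 47·cos(-2.0°) − 5·2.802 = 33.0; c'Δl = 40.34; W sinα = -1.6
Slice 2: Δl = 1.2/cos15.2° = 1.244 m; N'_2 = 38·cos15.2° − 1·1.244 = 35.4; c'Δl = 17.91; W sinα = 10.0
Slice 3: Δl = 2.9/cos34.5° = 3.519 m; N'_3 = 70·cos34.5° − 13·3.519 = 11.9; c'Δl = 50.67; W sinα = 39.6
Σc'Δl = 108.9 kN/m; ΣN' = 80.3 kN/m; ΣW sinα = 48.0 kN/m
Resisting = 108.9 + 80.3·tan29.3° = 108.9 + 45.1 = 154.0 kN/m
FS = 154.0 / 48.0 = 3.210

FS = 3.21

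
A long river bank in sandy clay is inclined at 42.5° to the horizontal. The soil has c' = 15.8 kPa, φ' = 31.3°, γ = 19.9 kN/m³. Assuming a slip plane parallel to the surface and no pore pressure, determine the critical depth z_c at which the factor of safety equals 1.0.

z_c = 4.74 m

Setting FS = 1.00 in FS = [c' + γz cos²β tanφ'] / [γz sinβ cosβ] and solving for z:
z = c' / [γ cosβ (FS·sinβ − cosβ·tanφ')]
  = 15.8 / [19.9·cos42.5°·(1.00·sin42.5° − cos42.5°·tan31.3°)]
  = 15.8 / [19.9·0.7373·(1.00·0.6756 − 0.7373·0.6080)]
  = 15.8 / 3.3352 = 4.737 m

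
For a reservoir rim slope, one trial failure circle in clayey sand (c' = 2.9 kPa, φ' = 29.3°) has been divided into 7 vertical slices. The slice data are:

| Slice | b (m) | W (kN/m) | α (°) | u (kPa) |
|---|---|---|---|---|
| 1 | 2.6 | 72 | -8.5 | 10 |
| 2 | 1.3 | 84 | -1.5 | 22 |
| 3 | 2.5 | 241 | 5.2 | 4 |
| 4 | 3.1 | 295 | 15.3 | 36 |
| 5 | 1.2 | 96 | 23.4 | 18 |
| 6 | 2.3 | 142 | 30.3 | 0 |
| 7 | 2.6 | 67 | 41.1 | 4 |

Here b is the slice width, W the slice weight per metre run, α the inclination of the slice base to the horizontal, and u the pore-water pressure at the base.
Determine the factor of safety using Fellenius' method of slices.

FS = 1.89

Ordinary method of slices: FS = Σ[c'·Δl_i + (W_i cosα_i − u_i·Δl_i)·tanφ'] / Σ W_i sinα_i, with Δl_i = b_i / cosα_i.
Slice 1: Δl = 2.6/cos(-8.5°) = 2.629 m; N'_1 = 72·cos(-8.5°) − 10·2.629 = 44.9; c'Δl = 7.62; W sinα = -10.6
Slice 2: Δl = 1.3/cos(-1.5°) = 1.300 m; N'_2 = 84·cos(-1.5°) − 22·1.300 = 55.4; c'Δl = 3.77; W sinα = -2.2
Slice 3: Δl = 2.5/cos5.2° = 2.510 m; N'_3 = 241·cos5.2° − 4·2.510 = 230.0; c'Δl = 7.28; W sinα = 21.8
Slice 4: Δl = 3.1/cos15.3° = 3.214 m; N'_4 = 295·cos15.3° − 36·3.214 = 168.8; c'Δl = 9.32; W sinα = 77.8
Slice 5: Δl = 1.2/cos23.4° = 1.308 m; N'_5 = 96·cos23.4° − 18·1.308 = 64.6; c'Δl = 3.79; W sinα = 38.1
Slice 6: Δl = 2.3/cos30.3° = 2.664 m; N'_6 = 142·cos30.3° − 0·2.664 = 122.6; c'Δl = 7.73; W sinα = 71.6
Slice 7: Δl = 2.6/cos41.1° = 3.450 m; N'_7 = 67·cos41.1° − 4·3.450 = 36.7; c'Δl = 10.01; W sinα = 44.0
Σc'Δl = 49.5 kN/m; ΣN' = 723.0 kN/m; ΣW sinα = 240.7 kN/m
Resisting = 49.5 + 723.0·tan29.3° = 49.5 + 405.7 = 455.2 kN/m
FS = 455.2 / 240.7 = 1.892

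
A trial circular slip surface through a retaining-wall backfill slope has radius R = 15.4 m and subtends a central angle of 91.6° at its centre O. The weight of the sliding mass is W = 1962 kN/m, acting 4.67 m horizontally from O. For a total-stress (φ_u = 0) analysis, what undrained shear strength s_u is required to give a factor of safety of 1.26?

s_u = 30.4 kPa

FS = s_u·L_a·R / (W·d), so s_u = FS·W·d / (L_a·R).
Arc length L_a = R·θ = 15.4·(91.6°·π/180) = 15.4·1.5987 = 24.62 m
s_u = 1.26·1962·4.67 / (24.62·15.4) = 11544.8 / 379.15 = 30.45 kPa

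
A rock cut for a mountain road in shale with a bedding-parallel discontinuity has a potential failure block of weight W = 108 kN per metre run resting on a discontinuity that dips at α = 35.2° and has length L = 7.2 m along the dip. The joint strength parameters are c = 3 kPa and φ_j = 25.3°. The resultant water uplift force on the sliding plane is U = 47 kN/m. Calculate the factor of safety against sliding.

Resolving the block weight along and normal to the plane and applying the Mohr–Coulomb strength on the joint:
N' = W cosα − U = 108·cos35.2° − 47 = 41.3 kN/m
Driving force T = W sinα = 108·sin35.2° = 62.3 kN/m
Resisting force R = c·L + N'·tanφ_j = 3·7.2 + 41.3·tan25.3° = 21.6 + 19.5 = 41.1 kN/m
FS = R / T = 41.1 / 62.3 = 0.660

FS = 0.66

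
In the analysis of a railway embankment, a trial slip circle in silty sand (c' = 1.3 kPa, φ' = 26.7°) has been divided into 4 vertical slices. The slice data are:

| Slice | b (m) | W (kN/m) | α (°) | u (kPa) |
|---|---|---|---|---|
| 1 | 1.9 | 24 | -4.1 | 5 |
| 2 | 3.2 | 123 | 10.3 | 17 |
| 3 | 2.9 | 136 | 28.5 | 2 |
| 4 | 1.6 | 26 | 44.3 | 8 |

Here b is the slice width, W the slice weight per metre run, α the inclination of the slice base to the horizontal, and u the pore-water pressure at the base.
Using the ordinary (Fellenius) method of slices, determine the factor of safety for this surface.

FS = 1.08

Ordinary method of slices: FS = Σ[c'·Δl_i + (W_i cosα_i − u_i·Δl_i)·tanφ'] / Σ W_i sinα_i, with Δl_i = b_i / cosα_i.
Slice 1: Δl = 1.9/cos(-4.1°) = 1.905 m; N'_1 = 24·cos(-4.1°) − 5·1.905 = 14.4; c'Δl = 2.48; W sinα = -1.7
Slice 2: Δl = 3.2/cos10.3° = 3.252 m; N'_2 = 123·cos10.3° − 17·3.252 = 65.7; c'Δl = 4.23; W sinα = 22.0
Slice 3: Δl = 2.9/cos28.5° = 3.300 m; N'_3 = 136·cos28.5° − 2·3.300 = 112.9; c'Δl = 4.29; W sinα = 64.9
Slice 4: Δl = 1.6/cos44.3° = 2.236 m; N'_4 = 26·cos44.3° − 8·2.236 = 0.7; c'Δl = 2.91; W sinα = 18.2
Σc'Δl = 13.9 kN/m; ΣN' = 193.8 kN/m; ΣW sinα = 103.3 kN/m
Resisting = 13.9 + 193.8·tan26.7° = 13.9 + 97.5 = 111.4 kN/m
FS = 111.4 / 103.3 = 1.078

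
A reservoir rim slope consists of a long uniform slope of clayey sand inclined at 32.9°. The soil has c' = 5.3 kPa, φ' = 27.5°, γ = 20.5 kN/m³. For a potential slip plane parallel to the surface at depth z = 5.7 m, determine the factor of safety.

For an infinite slope with a slip plane parallel to the surface (no pore pressure): FS = [c' + γz cos²β tanφ'] / [γz sinβ cosβ].
γz = 20.5·5.7 = 116.85 kN/m²
Numerator = 5.3 + 116.85·cos²32.9°·tan27.5° = 5.3 + 116.85·0.7050·0.5206 = 48.182 kPa
Denominator = 116.85·sin32.9°·cos32.9° = 116.85·0.5432·0.8396 = 53.291 kPa
FS = 48.182 / 53.291 = 0.904

FS = 0.90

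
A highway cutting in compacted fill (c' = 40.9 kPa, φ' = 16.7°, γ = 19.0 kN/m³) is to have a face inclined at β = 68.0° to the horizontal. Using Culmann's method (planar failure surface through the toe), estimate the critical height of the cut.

Culmann's analysis gives the critical failure plane at α_cr = (β + φ')/2 = (68.0 + 16.7)/2 = 42.4°, and the critical height
H_c = (4c'/γ) · sinβ cosφ' / [1 − cos(β − φ')]
    = (4·40.9/19.0) · sin68.0°·cos16.7° / [1 − cos(51.3°)]
    = 8.611 · 0.9272·0.9578 / [1 − 0.6252]
    = 8.611 · 0.8881 / 0.3748
    = 20.40 m

H_c = 20.40 m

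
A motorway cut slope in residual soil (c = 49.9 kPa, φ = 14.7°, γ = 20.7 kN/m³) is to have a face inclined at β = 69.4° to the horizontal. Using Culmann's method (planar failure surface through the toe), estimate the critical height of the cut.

H_c = 20.68 m

Culmann's analysis gives the critical failure plane at α_cr = (β + φ)/2 = (69.4 + 14.7)/2 = 42.1°, and the critical height
H_c = (4c/γ) · sinβ cosφ / [1 − cos(β − φ)]
    = (4·49.9/20.7) · sin69.4°·cos14.7° / [1 − cos(54.7°)]
    = 9.643 · 0.9361·0.9673 / [1 − 0.5779]
    = 9.643 · 0.9054 / 0.4221
    = 20.68 m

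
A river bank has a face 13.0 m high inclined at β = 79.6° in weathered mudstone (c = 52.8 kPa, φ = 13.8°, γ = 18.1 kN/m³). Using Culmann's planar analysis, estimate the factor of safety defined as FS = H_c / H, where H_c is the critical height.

FS = 1.45

H_c = (4c/γ) · sinβ cosφ / [1 − cos(β − φ)]
    = (4·52.8/18.1) · sin79.6°·cos13.8° / [1 − cos65.8°]
    = 11.669 · 0.9552 / 0.5901 = 18.89 m
FS = H_c / H = 18.89 / 13.0 = 1.453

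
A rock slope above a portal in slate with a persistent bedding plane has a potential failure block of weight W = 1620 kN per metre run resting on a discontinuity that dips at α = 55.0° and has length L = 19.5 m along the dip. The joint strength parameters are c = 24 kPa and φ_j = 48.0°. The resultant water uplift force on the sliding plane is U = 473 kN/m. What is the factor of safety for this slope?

FS = 0.73

Resolving the block weight along and normal to the plane and applying the Mohr–Coulomb strength on the joint:
N' = W cosα − U = 1620·cos55.0° − 473 = 456.2 kN/m
Driving force T = W sinα = 1620·sin55.0° = 1327.0 kN/m
Resisting force R = c·L + N'·tanφ_j = 24·19.5 + 456.2·tan48.0° = 468.0 + 506.7 = 974.7 kN/m
FS = R / T = 974.7 / 1327.0 = 0.734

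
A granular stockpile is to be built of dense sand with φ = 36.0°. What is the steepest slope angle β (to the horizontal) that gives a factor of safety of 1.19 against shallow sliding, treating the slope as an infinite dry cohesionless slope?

For an infinite dry cohesionless slope FS = tanφ/tanβ, so tanβ = tanφ / FS.
tanβ = tan36.0° / 1.19 = 0.7265 / 1.19 = 0.6105
β = arctan(0.6105) = 31.41°

β = 31.4°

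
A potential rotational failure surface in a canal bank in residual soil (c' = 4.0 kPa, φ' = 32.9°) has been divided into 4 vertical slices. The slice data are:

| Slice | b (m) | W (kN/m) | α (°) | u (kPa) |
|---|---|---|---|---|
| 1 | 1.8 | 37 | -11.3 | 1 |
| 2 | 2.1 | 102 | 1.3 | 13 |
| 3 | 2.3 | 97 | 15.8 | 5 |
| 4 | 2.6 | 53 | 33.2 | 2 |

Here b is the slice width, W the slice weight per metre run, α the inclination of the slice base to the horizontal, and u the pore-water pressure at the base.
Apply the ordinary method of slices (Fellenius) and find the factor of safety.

FS = 3.68

Ordinary method of slices: FS = Σ[c'·Δl_i + (W_i cosα_i − u_i·Δl_i)·tanφ'] / Σ W_i sinα_i, with Δl_i = b_i / cosα_i.
Slice 1: Δl = 1.8/cos(-11.3°) = 1.836 m; N'_1 = 37·cos(-11.3°) − 1·1.836 = 34.4; c'Δl = 7.34; W sinα = -7.3
Slice 2: Δl = 2.1/cos1.3° = 2.101 m; N'_2 = 102·cos1.3° − 13·2.101 = 74.7; c'Δl = 8.40; W sinα = 2.3
Slice 3: Δl = 2.3/cos15.8° = 2.390 m; N'_3 = 97·cos15.8° − 5·2.390 = 81.4; c'Δl = 9.56; W sinα = 26.4
Slice 4: Δl = 2.6/cos33.2° = 3.107 m; N'_4 = 53·cos33.2° − 2·3.107 = 38.1; c'Δl = 12.43; W sinα = 29.0
Σc'Δl = 37.7 kN/m; ΣN' = 228.6 kN/m; ΣW sinα = 50.5 kN/m
Resisting = 37.7 + 228.6·tan32.9° = 37.7 + 147.9 = 185.6 kN/m
FS = 185.6 / 50.5 = 3.676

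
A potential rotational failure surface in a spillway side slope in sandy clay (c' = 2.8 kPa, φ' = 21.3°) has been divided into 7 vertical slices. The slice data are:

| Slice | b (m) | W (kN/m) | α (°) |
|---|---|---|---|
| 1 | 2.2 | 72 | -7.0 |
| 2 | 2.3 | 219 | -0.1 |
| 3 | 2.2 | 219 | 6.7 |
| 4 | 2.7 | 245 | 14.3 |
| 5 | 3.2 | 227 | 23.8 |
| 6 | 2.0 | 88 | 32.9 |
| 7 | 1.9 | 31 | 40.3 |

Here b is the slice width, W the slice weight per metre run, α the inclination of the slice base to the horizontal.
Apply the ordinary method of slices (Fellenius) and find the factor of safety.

FS = 1.94

Ordinary method of slices: FS = Σ[c'·Δl_i + (W_i cosα_i)·tanφ'] / Σ W_i sinα_i, with Δl_i = b_i / cosα_i.
Slice 1: Δl = 2.2/cos(-7.0°) = 2.217 m; N'_1 = 72·cos(-7.0°) = 71.5; c'Δl = 6.21; W sinα = -8.8
Slice 2: Δl = 2.3/cos(-0.1°) = 2.300 m; N'_2 = 219·cos(-0.1°) = 219.0; c'Δl = 6.44; W sinα = -0.4
Slice 3: Δl = 2.2/cos6.7° = 2.215 m; N'_3 = 219·cos6.7° = 217.5; c'Δl = 6.20; W sinα = 25.6
Slice 4: Δl = 2.7/cos14.3° = 2.786 m; N'_4 = 245·cos14.3° = 237.4; c'Δl = 7.80; W sinα = 60.5
Slice 5: Δl = 3.2/cos23.8° = 3.497 m; N'_5 = 227·cos23.8° = 207.7; c'Δl = 9.79; W sinα = 91.6
Slice 6: Δl = 2.0/cos32.9° = 2.382 m; N'_6 = 88·cos32.9° = 73.9; c'Δl = 6.67; W sinα = 47.8
Slice 7: Δl = 1.9/cos40.3° = 2.491 m; N'_7 = 31·cos40.3° = 23.6; c'Δl = 6.98; W sinα = 20.1
Σc'Δl = 50.1 kN/m; ΣN' = 1050.6 kN/m; ΣW sinα = 236.4 kN/m
Resisting = 50.1 + 1050.6·tan21.3° = 50.1 + 409.6 = 459.7 kN/m
FS = 459.7 / 236.4 = 1.945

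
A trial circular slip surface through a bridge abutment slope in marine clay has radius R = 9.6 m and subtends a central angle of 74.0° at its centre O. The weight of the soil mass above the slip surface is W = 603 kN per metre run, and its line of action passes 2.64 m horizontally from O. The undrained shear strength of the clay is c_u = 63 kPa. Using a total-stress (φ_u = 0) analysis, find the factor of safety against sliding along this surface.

Taking moments about the centre O, the resisting moment is provided by the undrained shear strength acting along the arc:
Arc length L_a = R·θ = 9.6·(74.0°·π/180) = 9.6·1.2915 = 12.40 m
M_R = c_u·L_a·R = 63·12.40·9.6 = 7498.8 kN·m/m
M_D = W·d = 603·2.64 = 1591.9 kN·m/m
FS = M_R / M_D = 7498.8 / 1591.9 = 4.711

FS = 4.71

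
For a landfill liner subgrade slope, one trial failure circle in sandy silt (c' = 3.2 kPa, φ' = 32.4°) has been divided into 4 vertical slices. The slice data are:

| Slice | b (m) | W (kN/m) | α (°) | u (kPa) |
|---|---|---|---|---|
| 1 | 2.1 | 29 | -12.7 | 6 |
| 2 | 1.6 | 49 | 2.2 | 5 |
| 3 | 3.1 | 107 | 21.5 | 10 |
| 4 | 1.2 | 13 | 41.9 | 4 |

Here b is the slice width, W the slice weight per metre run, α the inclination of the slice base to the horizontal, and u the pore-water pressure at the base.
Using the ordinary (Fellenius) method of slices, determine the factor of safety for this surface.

Ordinary method of slices: FS = Σ[c'·Δl_i + (W_i cosα_i − u_i·Δl_i)·tanφ'] / Σ W_i sinα_i, with Δl_i = b_i / cosα_i.
Slice 1: Δl = 2.1/cos(-12.7°) = 2.153 m; N'_1 = 29·cos(-12.7°) − 6·2.153 = 15.4; c'Δl = 6.89; W sinα = -6.4
Slice 2: Δl = 1.6/cos2.2° = 1.601 m; N'_2 = 49·cos2.2° − 5·1.601 = 41.0; c'Δl = 5.12; W sinα = 1.9
Slice 3: Δl = 3.1/cos21.5° = 3.332 m; N'_3 = 107·cos21.5° − 10·3.332 = 66.2; c'Δl = 10.66; W sinα = 39.2
Slice 4: Δl = 1.2/cos41.9° = 1.612 m; N'_4 = 13·cos41.9° − 4·1.612 = 3.2; c'Δl = 5.16; W sinα = 8.7
Σc'Δl = 27.8 kN/m; ΣN' = 125.8 kN/m; ΣW sinα = 43.4 kN/m
Resisting = 27.8 + 125.8·tan32.4° = 27.8 + 79.8 = 107.7 kN/m
FS = 107.7 / 43.4 = 2.481

FS = 2.48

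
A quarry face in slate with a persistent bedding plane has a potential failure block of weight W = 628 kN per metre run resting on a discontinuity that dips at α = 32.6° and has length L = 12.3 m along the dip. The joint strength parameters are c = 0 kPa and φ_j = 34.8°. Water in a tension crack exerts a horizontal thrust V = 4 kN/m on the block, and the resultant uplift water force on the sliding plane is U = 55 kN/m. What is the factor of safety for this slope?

FS = 0.96

Resolving the block weight along and normal to the plane and applying the Mohr–Coulomb strength on the joint:
N' = W cosα − U − V sinα = 628·cos32.6° − 55 − 4·sin32.6° = 471.9 kN/m
Driving force T = W sinα + V cosα = 628·sin32.6° + 4·cos32.6° = 341.7 kN/m
Resisting force R = c·L + N'·tanφ_j = 0·12.3 + 471.9·tan34.8° = 0.0 + 328.0 = 328.0 kN/m
FS = R / T = 328.0 / 341.7 = 0.960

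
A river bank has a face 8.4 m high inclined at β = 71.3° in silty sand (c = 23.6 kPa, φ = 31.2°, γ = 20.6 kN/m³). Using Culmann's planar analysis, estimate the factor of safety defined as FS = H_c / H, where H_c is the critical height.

H_c = (4c/γ) · sinβ cosφ / [1 − cos(β − φ)]
    = (4·23.6/20.6) · sin71.3°·cos31.2° / [1 − cos40.1°]
    = 4.583 · 0.8102 / 0.2351 = 15.79 m
FS = H_c / H = 15.79 / 8.4 = 1.880

FS = 1.88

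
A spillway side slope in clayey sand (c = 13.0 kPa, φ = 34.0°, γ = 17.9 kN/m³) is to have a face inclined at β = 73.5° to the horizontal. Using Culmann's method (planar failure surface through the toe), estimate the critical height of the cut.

H_c = 10.11 m

Culmann's analysis gives the critical failure plane at α_cr = (β + φ)/2 = (73.5 + 34.0)/2 = 53.8°, and the critical height
H_c = (4c/γ) · sinβ cosφ / [1 − cos(β − φ)]
    = (4·13.0/17.9) · sin73.5°·cos34.0° / [1 − cos(39.5°)]
    = 2.905 · 0.9588·0.8290 / [1 − 0.7716]
    = 2.905 · 0.7949 / 0.2284
    = 10.11 m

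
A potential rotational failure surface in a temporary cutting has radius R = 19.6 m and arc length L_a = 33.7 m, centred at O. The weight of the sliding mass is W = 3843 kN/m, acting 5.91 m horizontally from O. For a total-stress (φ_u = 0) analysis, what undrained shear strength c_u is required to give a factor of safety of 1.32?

c_u = 45.4 kPa

FS = c_u·L_a·R / (W·d), so c_u = FS·W·d / (L_a·R).
c_u = 1.32·3843·5.91 / (33.70·19.6) = 29980.0 / 660.52 = 45.39 kPa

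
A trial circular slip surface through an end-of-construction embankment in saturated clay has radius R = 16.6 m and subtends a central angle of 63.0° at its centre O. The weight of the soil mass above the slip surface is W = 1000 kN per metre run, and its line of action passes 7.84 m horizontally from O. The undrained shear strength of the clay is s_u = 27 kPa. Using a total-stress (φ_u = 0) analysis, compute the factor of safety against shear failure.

Taking moments about the centre O, the resisting moment is provided by the undrained shear strength acting along the arc:
Arc length L_a = R·θ = 16.6·(63.0°·π/180) = 16.6·1.0996 = 18.25 m
M_R = s_u·L_a·R = 27·18.25·16.6 = 8180.8 kN·m/m
M_D = W·d = 1000·7.84 = 7840.0 kN·m/m
FS = M_R / M_D = 8180.8 / 7840.0 = 1.043

FS = 1.04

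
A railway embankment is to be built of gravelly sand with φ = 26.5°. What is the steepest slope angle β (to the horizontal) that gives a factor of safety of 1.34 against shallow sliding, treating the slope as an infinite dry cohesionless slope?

β = 20.4°

For an infinite dry cohesionless slope FS = tanφ/tanβ, so tanβ = tanφ / FS.
tanβ = tan26.5° / 1.34 = 0.4986 / 1.34 = 0.3721
β = arctan(0.3721) = 20.41°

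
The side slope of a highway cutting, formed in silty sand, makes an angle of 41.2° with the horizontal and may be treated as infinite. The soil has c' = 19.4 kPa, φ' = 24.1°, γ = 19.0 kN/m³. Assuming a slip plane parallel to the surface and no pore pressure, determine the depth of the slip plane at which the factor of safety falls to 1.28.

Setting FS = 1.28 in FS = [c' + γz cos²β tanφ'] / [γz sinβ cosβ] and solving for z:
z = c' / [γ cosβ (FS·sinβ − cosβ·tanφ')]
  = 19.4 / [19.0·cos41.2°·(1.28·sin41.2° − cos41.2°·tan24.1°)]
  = 19.4 / [19.0·0.7524·(1.28·0.6587 − 0.7524·0.4473)]
  = 19.4 / 7.2416 = 2.679 m

z = 2.68 m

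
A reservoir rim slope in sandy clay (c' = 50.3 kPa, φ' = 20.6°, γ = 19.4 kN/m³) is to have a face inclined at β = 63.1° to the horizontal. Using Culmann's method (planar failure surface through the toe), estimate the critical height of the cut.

Culmann's analysis gives the critical failure plane at α_cr = (β + φ')/2 = (63.1 + 20.6)/2 = 41.9°, and the critical height
H_c = (4c'/γ) · sinβ cosφ' / [1 − cos(β − φ')]
    = (4·50.3/19.4) · sin63.1°·cos20.6° / [1 − cos(42.5°)]
    = 10.371 · 0.8918·0.9361 / [1 − 0.7373]
    = 10.371 · 0.8348 / 0.2627
    = 32.95 m

H_c = 32.95 m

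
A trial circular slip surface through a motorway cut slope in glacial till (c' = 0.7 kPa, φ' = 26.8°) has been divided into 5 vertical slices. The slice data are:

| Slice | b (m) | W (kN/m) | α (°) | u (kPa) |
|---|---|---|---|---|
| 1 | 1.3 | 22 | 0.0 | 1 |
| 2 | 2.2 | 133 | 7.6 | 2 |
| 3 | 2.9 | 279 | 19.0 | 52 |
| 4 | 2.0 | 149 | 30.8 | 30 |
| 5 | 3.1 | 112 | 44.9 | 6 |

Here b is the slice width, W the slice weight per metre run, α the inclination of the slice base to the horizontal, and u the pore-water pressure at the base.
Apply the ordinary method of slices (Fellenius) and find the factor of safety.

FS = 0.73

Ordinary method of slices: FS = Σ[c'·Δl_i + (W_i cosα_i − u_i·Δl_i)·tanφ'] / Σ W_i sinα_i, with Δl_i = b_i / cosα_i.
Slice 1: Δl = 1.3/cos0.0° = 1.300 m; N'_1 = 22·cos0.0° − 1·1.300 = 20.7; c'Δl = 0.91; W sinα = 0.0
Slice 2: Δl = 2.2/cos7.6° = 2.219 m; N'_2 = 133·cos7.6° − 2·2.219 = 127.4; c'Δl = 1.55; W sinα = 17.6
Slice 3: Δl = 2.9/cos19.0° = 3.067 m; N'_3 = 279·cos19.0° − 52·3.067 = 104.3; c'Δl = 2.15; W sinα = 90.8
Slice 4: Δl = 2.0/cos30.8° = 2.328 m; N'_4 = 149·cos30.8° − 30·2.328 = 58.1; c'Δl = 1.63; W sinα = 76.3
Slice 5: Δl = 3.1/cos44.9° = 4.376 m; N'_5 = 112·cos44.9° − 6·4.376 = 53.1; c'Δl = 3.06; W sinα = 79.1
Σc'Δl = 9.3 kN/m; ΣN' = 363.6 kN/m; ΣW sinα = 263.8 kN/m
Resisting = 9.3 + 363.6·tan26.8° = 9.3 + 183.7 = 193.0 kN/m
FS = 193.0 / 263.8 = 0.732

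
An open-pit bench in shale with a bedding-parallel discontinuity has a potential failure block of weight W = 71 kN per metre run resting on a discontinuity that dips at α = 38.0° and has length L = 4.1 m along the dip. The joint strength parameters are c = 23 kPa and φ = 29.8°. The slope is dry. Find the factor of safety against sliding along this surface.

Resolving the block weight along and normal to the plane and applying the Mohr–Coulomb strength on the joint:
N' = W cosα = 71·cos38.0° = 55.9 kN/m
Driving force T = W sinα = 71·sin38.0° = 43.7 kN/m
Resisting force R = c·L + N'·tanφ = 23·4.1 + 55.9·tan29.8° = 94.3 + 32.0 = 126.3 kN/m
FS = R / T = 126.3 / 43.7 = 2.890

FS = 2.89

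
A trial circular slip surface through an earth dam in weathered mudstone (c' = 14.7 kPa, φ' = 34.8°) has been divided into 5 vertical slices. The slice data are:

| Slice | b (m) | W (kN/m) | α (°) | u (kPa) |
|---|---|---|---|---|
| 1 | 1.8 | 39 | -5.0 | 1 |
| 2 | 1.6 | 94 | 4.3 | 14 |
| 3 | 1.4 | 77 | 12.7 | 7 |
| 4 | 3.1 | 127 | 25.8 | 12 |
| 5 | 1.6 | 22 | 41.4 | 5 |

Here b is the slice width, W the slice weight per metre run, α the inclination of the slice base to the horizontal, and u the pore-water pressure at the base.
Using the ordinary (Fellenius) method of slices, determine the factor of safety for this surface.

FS = 3.63

Ordinary method of slices: FS = Σ[c'·Δl_i + (W_i cosα_i − u_i·Δl_i)·tanφ'] / Σ W_i sinα_i, with Δl_i = b_i / cosα_i.
Slice 1: Δl = 1.8/cos(-5.0°) = 1.807 m; N'_1 = 39·cos(-5.0°) − 1·1.807 = 37.0; c'Δl = 26.56; W sinα = -3.4
Slice 2: Δl = 1.6/cos4.3° = 1.605 m; N'_2 = 94·cos4.3° − 14·1.605 = 71.3; c'Δl = 23.59; W sinα = 7.0
Slice 3: Δl = 1.4/cos12.7° = 1.435 m; N'_3 = 77·cos12.7° − 7·1.435 = 65.1; c'Δl = 21.10; W sinα = 16.9
Slice 4: Δl = 3.1/cos25.8° = 3.443 m; N'_4 = 127·cos25.8° − 12·3.443 = 73.0; c'Δl = 50.62; W sinα = 55.3
Slice 5: Δl = 1.6/cos41.4° = 2.133 m; N'_5 = 22·cos41.4° − 5·2.133 = 5.8; c'Δl = 31.36; W sinα = 14.5
Σc'Δl = 153.2 kN/m; ΣN' = 252.2 kN/m; ΣW sinα = 90.4 kN/m
Resisting = 153.2 + 252.2·tan34.8° = 153.2 + 175.3 = 328.5 kN/m
FS = 328.5 / 90.4 = 3.634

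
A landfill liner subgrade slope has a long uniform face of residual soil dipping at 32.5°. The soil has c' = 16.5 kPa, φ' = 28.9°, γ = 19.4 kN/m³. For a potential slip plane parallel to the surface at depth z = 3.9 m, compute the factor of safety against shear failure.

FS = 1.35

For an infinite slope with a slip plane parallel to the surface (no pore pressure): FS = [c' + γz cos²β tanφ'] / [γz sinβ cosβ].
γz = 19.4·3.9 = 75.66 kN/m²
Numerator = 16.5 + 75.66·cos²32.5°·tan28.9° = 16.5 + 75.66·0.7113·0.5520 = 46.209 kPa
Denominator = 75.66·sin32.5°·cos32.5° = 75.66·0.5373·0.8434 = 34.286 kPa
FS = 46.209 / 34.286 = 1.348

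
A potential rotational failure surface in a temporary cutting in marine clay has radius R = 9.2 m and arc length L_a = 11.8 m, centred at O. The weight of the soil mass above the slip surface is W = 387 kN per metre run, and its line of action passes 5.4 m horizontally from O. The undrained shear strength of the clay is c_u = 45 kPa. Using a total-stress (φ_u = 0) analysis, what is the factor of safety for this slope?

Taking moments about the centre O, the resisting moment is provided by the undrained shear strength acting along the arc:
M_R = c_u·L_a·R = 45·11.80·9.2 = 4885.2 kN·m/m
M_D = W·d = 387·5.4 = 2089.8 kN·m/m
FS = M_R / M_D = 4885.2 / 2089.8 = 2.338

FS = 2.34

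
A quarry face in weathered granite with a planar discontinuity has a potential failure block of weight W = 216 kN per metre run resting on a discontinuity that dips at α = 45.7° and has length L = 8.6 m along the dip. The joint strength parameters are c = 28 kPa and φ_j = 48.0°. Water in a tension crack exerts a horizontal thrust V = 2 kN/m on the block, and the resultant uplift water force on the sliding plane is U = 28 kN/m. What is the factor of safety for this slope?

FS = 2.41

Resolving the block weight along and normal to the plane and applying the Mohr–Coulomb strength on the joint:
N' = W cosα − U − V sinα = 216·cos45.7° − 28 − 2·sin45.7° = 121.4 kN/m
Driving force T = W sinα + V cosα = 216·sin45.7° + 2·cos45.7° = 156.0 kN/m
Resisting force R = c·L + N'·tanφ_j = 28·8.6 + 121.4·tan48.0° = 240.8 + 134.9 = 375.7 kN/m
FS = R / T = 375.7 / 156.0 = 2.408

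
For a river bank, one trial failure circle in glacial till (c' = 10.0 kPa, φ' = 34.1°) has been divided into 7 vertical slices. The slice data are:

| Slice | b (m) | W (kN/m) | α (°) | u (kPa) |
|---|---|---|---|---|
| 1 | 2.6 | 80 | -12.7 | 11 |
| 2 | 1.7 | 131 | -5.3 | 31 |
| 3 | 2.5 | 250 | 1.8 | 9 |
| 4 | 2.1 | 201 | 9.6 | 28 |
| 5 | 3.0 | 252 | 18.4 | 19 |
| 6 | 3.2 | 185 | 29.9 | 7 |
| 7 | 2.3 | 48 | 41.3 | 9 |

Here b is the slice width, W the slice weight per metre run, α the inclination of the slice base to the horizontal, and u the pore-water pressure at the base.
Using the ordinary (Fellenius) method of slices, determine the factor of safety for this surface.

FS = 3.44

Ordinary method of slices: FS = Σ[c'·Δl_i + (W_i cosα_i − u_i·Δl_i)·tanφ'] / Σ W_i sinα_i, with Δl_i = b_i / cosα_i.
Slice 1: Δl = 2.6/cos(-12.7°) = 2.665 m; N'_1 = 80·cos(-12.7°) − 11·2.665 = 48.7; c'Δl = 26.65; W sinα = -17.6
Slice 2: Δl = 1.7/cos(-5.3°) = 1.707 m; N'_2 = 131·cos(-5.3°) − 31·1.707 = 77.5; c'Δl = 17.07; W sinα = -12.1
Slice 3: Δl = 2.5/cos1.8° = 2.501 m; N'_3 = 250·cos1.8° − 9·2.501 = 227.4; c'Δl = 25.01; W sinα = 7.9
Slice 4: Δl = 2.1/cos9.6° = 2.130 m; N'_4 = 201·cos9.6° − 28·2.130 = 138.6; c'Δl = 21.30; W sinα = 33.5
Slice 5: Δl = 3.0/cos18.4° = 3.162 m; N'_5 = 252·cos18.4° − 19·3.162 = 179.0; c'Δl = 31.62; W sinα = 79.5
Slice 6: Δl = 3.2/cos29.9° = 3.691 m; N'_6 = 185·cos29.9° − 7·3.691 = 134.5; c'Δl = 36.91; W sinα = 92.2
Slice 7: Δl = 2.3/cos41.3° = 3.062 m; N'_7 = 48·cos41.3° − 9·3.062 = 8.5; c'Δl = 30.62; W sinα = 31.7
Σc'Δl = 189.2 kN/m; ΣN' = 814.2 kN/m; ΣW sinα = 215.1 kN/m
Resisting = 189.2 + 814.2·tan34.1° = 189.2 + 551.3 = 740.5 kN/m
FS = 740.5 / 215.1 = 3.442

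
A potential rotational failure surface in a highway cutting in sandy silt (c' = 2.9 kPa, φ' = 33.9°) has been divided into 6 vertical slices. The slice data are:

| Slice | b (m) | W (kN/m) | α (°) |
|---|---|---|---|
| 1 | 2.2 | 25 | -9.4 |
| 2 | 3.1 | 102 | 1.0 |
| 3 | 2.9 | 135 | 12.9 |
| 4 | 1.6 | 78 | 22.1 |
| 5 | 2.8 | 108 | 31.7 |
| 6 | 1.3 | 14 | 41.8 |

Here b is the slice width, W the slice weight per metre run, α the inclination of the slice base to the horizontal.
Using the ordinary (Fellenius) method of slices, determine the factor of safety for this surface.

FS = 2.71

Ordinary method of slices: FS = Σ[c'·Δl_i + (W_i cosα_i)·tanφ'] / Σ W_i sinα_i, with Δl_i = b_i / cosα_i.
Slice 1: Δl = 2.2/cos(-9.4°) = 2.230 m; N'_1 = 25·cos(-9.4°) = 24.7; c'Δl = 6.47; W sinα = -4.1
Slice 2: Δl = 3.1/cos1.0° = 3.100 m; N'_2 = 102·cos1.0° = 102.0; c'Δl = 8.99; W sinα = 1.8
Slice 3: Δl = 2.9/cos12.9° = 2.975 m; N'_3 = 135·cos12.9° = 131.6; c'Δl = 8.63; W sinα = 30.1
Slice 4: Δl = 1.6/cos22.1° = 1.727 m; N'_4 = 78·cos22.1° = 72.3; c'Δl = 5.01; W sinα = 29.3
Slice 5: Δl = 2.8/cos31.7° = 3.291 m; N'_5 = 108·cos31.7° = 91.9; c'Δl = 9.54; W sinα = 56.8
Slice 6: Δl = 1.3/cos41.8° = 1.744 m; N'_6 = 14·cos41.8° = 10.4; c'Δl = 5.06; W sinα = 9.3
Σc'Δl = 43.7 kN/m; ΣN' = 432.8 kN/m; ΣW sinα = 123.3 kN/m
Resisting = 43.7 + 432.8·tan33.9° = 43.7 + 290.9 = 334.5 kN/m
FS = 334.5 / 123.3 = 2.714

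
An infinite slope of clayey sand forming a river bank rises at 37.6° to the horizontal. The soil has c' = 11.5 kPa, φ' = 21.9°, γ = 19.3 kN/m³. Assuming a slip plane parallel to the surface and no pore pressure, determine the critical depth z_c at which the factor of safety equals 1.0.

Setting FS = 1.00 in FS = [c' + γz cos²β tanφ'] / [γz sinβ cosβ] and solving for z:
z = c' / [γ cosβ (FS·sinβ − cosβ·tanφ')]
  = 11.5 / [19.3·cos37.6°·(1.00·sin37.6° − cos37.6°·tan21.9°)]
  = 11.5 / [19.3·0.7923·(1.00·0.6101 − 0.7923·0.4020)]
  = 11.5 / 4.4596 = 2.579 m

z_c = 2.58 m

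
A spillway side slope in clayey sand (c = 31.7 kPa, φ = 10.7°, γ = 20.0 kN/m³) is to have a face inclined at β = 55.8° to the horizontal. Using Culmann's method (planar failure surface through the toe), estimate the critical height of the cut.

H_c = 17.52 m

Culmann's analysis gives the critical failure plane at α_cr = (β + φ)/2 = (55.8 + 10.7)/2 = 33.2°, and the critical height
H_c = (4c/γ) · sinβ cosφ / [1 − cos(β − φ)]
    = (4·31.7/20.0) · sin55.8°·cos10.7° / [1 − cos(45.1°)]
    = 6.340 · 0.8271·0.9826 / [1 − 0.7059]
    = 6.340 · 0.8127 / 0.2941
    = 17.52 m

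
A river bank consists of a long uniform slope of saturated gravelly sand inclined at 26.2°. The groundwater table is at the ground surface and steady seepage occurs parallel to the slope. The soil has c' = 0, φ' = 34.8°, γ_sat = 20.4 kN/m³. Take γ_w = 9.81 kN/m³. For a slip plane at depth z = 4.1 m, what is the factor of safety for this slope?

With seepage parallel to the slope and the water table at the surface, the effective normal stress on the slip plane uses the buoyant unit weight γ' = γ_sat − γ_w while the driving shear stress uses γ_sat:
FS = [c' + γ' z cos²β tanφ'] / [γ_sat z sinβ cosβ]
(For c' = 0 this reduces to FS = (γ'/γ_sat)·tanφ'/tanβ.)
γ' = 20.4 − 9.81 = 10.59 kN/m³
Numerator = 0.0 + 10.59·4.1·cos²26.2°·tan34.8° = 0.0 + 10.59·4.1·0.8051·0.6950 = 24.295 kPa
Denominator = 20.4·4.1·sin26.2°·cos26.2° = 20.4·4.1·0.4415·0.8973 = 33.134 kPa
FS = 24.295 / 33.134 = 0.733

FS = 0.73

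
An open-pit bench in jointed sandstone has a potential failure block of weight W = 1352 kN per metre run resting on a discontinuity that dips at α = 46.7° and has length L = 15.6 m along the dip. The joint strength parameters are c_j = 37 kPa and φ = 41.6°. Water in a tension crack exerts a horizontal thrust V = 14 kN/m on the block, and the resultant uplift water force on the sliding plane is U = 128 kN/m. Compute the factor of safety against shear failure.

Resolving the block weight along and normal to the plane and applying the Mohr–Coulomb strength on the joint:
N' = W cosα − U − V sinα = 1352·cos46.7° − 128 − 14·sin46.7° = 789.0 kN/m
Driving force T = W sinα + V cosα = 1352·sin46.7° + 14·cos46.7° = 993.6 kN/m
Resisting force R = c_j·L + N'·tanφ = 37·15.6 + 789.0·tan41.6° = 577.2 + 700.5 = 1277.7 kN/m
FS = R / T = 1277.7 / 993.6 = 1.286

FS = 1.29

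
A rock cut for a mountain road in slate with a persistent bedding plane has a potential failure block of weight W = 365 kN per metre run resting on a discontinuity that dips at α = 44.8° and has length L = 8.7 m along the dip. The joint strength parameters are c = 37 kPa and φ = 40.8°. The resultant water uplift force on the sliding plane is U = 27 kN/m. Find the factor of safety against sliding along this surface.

Resolving the block weight along and normal to the plane and applying the Mohr–Coulomb strength on the joint:
N' = W cosα − U = 365·cos44.8° − 27 = 232.0 kN/m
Driving force T = W sinα = 365·sin44.8° = 257.2 kN/m
Resisting force R = c·L + N'·tanφ = 37·8.7 + 232.0·tan40.8° = 321.9 + 200.3 = 522.2 kN/m
FS = R / T = 522.2 / 257.2 = 2.030

FS = 2.03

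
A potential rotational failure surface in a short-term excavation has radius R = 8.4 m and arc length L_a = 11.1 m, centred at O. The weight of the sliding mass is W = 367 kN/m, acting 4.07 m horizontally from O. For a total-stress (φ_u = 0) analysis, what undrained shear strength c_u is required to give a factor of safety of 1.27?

FS = c_u·L_a·R / (W·d), so c_u = FS·W·d / (L_a·R).
c_u = 1.27·367·4.07 / (11.10·8.4) = 1897.0 / 93.24 = 20.35 kPa

c_u = 20.3 kPa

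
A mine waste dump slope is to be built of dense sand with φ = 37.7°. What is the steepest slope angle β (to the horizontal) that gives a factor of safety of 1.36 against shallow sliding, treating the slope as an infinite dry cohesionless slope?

β = 29.6°

For an infinite dry cohesionless slope FS = tanφ/tanβ, so tanβ = tanφ / FS.
tanβ = tan37.7° / 1.36 = 0.7729 / 1.36 = 0.5683
β = arctan(0.5683) = 29.61°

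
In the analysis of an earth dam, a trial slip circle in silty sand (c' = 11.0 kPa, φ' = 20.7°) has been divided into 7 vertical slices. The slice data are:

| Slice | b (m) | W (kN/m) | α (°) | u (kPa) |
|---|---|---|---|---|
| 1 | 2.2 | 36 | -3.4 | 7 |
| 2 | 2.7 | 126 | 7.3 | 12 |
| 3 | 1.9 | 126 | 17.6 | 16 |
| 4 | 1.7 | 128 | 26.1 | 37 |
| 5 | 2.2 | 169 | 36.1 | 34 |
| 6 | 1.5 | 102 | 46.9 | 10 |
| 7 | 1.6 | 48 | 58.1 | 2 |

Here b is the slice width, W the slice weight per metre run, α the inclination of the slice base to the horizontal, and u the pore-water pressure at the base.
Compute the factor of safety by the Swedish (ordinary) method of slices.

FS = 0.99

Ordinary method of slices: FS = Σ[c'·Δl_i + (W_i cosα_i − u_i·Δl_i)·tanφ'] / Σ W_i sinα_i, with Δl_i = b_i / cosα_i.
Slice 1: Δl = 2.2/cos(-3.4°) = 2.204 m; N'_1 = 36·cos(-3.4°) − 7·2.204 = 20.5; c'Δl = 24.24; W sinα = -2.1
Slice 2: Δl = 2.7/cos7.3° = 2.722 m; N'_2 = 126·cos7.3° − 12·2.722 = 92.3; c'Δl = 29.94; W sinα = 16.0
Slice 3: Δl = 1.9/cos17.6° = 1.993 m; N'_3 = 126·cos17.6° − 16·1.993 = 88.2; c'Δl = 21.93; W sinα = 38.1
Slice 4: Δl = 1.7/cos26.1° = 1.893 m; N'_4 = 128·cos26.1° − 37·1.893 = 44.9; c'Δl = 20.82; W sinα = 56.3
Slice 5: Δl = 2.2/cos36.1° = 2.723 m; N'_5 = 169·cos36.1° − 34·2.723 = 44.0; c'Δl = 29.95; W sinα = 99.6
Slice 6: Δl = 1.5/cos46.9° = 2.195 m; N'_6 = 102·cos46.9° − 10·2.195 = 47.7; c'Δl = 24.15; W sinα = 74.5
Slice 7: Δl = 1.6/cos58.1° = 3.028 m; N'_7 = 48·cos58.1° − 2·3.028 = 19.3; c'Δl = 33.31; W sinα = 40.8
Σc'Δl = 184.3 kN/m; ΣN' = 357.0 kN/m; ΣW sinα = 323.1 kN/m
Resisting = 184.3 + 357.0·tan20.7° = 184.3 + 134.9 = 319.2 kN/m
FS = 319.2 / 323.1 = 0.988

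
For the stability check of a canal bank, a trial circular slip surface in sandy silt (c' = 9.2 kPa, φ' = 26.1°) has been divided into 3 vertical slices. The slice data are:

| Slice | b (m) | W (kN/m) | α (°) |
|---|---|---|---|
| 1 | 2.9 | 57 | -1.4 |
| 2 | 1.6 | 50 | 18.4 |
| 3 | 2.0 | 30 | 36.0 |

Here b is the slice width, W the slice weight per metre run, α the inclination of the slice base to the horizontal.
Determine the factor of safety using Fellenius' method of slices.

FS = 4.00

Ordinary method of slices: FS = Σ[c'·Δl_i + (W_i cosα_i)·tanφ'] / Σ W_i sinα_i, with Δl_i = b_i / cosα_i.
Slice 1: Δl = 2.9/cos(-1.4°) = 2.901 m; N'_1 = 57·cos(-1.4°) = 57.0; c'Δl = 26.69; W sinα = -1.4
Slice 2: Δl = 1.6/cos18.4° = 1.686 m; N'_2 = 50·cos18.4° = 47.4; c'Δl = 15.51; W sinα = 15.8
Slice 3: Δl = 2.0/cos36.0° = 2.472 m; N'_3 = 30·cos36.0° = 24.3; c'Δl = 22.74; W sinα = 17.6
Σc'Δl = 64.9 kN/m; ΣN' = 128.7 kN/m; ΣW sinα = 32.0 kN/m
Resisting = 64.9 + 128.7·tan26.1° = 64.9 + 63.0 = 128.0 kN/m
FS = 128.0 / 32.0 = 3.997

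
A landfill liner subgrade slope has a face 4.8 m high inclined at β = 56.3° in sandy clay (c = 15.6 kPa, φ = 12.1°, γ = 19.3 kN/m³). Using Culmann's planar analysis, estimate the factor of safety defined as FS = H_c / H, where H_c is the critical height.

H_c = (4c/γ) · sinβ cosφ / [1 − cos(β − φ)]
    = (4·15.6/19.3) · sin56.3°·cos12.1° / [1 − cos44.2°]
    = 3.233 · 0.8135 / 0.2831 = 9.29 m
FS = H_c / H = 9.29 / 4.8 = 1.936

FS = 1.94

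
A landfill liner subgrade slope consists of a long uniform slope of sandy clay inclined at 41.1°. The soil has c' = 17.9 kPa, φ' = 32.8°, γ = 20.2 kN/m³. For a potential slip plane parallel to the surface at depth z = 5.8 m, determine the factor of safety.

FS = 1.05

For an infinite slope with a slip plane parallel to the surface (no pore pressure): FS = [c' + γz cos²β tanφ'] / [γz sinβ cosβ].
γz = 20.2·5.8 = 117.16 kN/m²
Numerator = 17.9 + 117.16·cos²41.1°·tan32.8° = 17.9 + 117.16·0.5679·0.6445 = 60.776 kPa
Denominator = 117.16·sin41.1°·cos41.1° = 117.16·0.6574·0.7536 = 58.038 kPa
FS = 60.776 / 58.038 = 1.047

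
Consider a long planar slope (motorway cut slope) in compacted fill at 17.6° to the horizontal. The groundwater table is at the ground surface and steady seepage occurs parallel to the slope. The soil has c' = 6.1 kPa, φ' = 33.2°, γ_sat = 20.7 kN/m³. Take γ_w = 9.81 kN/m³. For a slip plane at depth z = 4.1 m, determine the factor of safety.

With seepage parallel to the slope and the water table at the surface, the effective normal stress on the slip plane uses the buoyant unit weight γ' = γ_sat − γ_w while the driving shear stress uses γ_sat:
FS = [c' + γ' z cos²β tanφ'] / [γ_sat z sinβ cosβ]
γ' = 20.7 − 9.81 = 10.89 kN/m³
Numerator = 6.1 + 10.89·4.1·cos²17.6°·tan33.2° = 6.1 + 10.89·4.1·0.9086·0.6544 = 32.646 kPa
Denominator = 20.7·4.1·sin17.6°·cos17.6° = 20.7·4.1·0.3024·0.9532 = 24.461 kPa
FS = 32.646 / 24.461 = 1.335

FS = 1.33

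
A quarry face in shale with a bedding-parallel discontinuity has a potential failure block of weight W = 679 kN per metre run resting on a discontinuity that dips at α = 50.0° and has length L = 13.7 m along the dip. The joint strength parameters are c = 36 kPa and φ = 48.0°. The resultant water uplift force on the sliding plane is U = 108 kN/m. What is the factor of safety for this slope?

FS = 1.65

Resolving the block weight along and normal to the plane and applying the Mohr–Coulomb strength on the joint:
N' = W cosα − U = 679·cos50.0° − 108 = 328.5 kN/m
Driving force T = W sinα = 679·sin50.0° = 520.1 kN/m
Resisting force R = c·L + N'·tanφ = 36·13.7 + 328.5·tan48.0° = 493.2 + 364.8 = 858.0 kN/m
FS = R / T = 858.0 / 520.1 = 1.650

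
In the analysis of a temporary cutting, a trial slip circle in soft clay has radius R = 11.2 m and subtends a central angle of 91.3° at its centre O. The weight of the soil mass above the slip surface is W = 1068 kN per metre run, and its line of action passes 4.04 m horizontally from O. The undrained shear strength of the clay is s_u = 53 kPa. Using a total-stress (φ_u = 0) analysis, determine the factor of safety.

Taking moments about the centre O, the resisting moment is provided by the undrained shear strength acting along the arc:
Arc length L_a = R·θ = 11.2·(91.3°·π/180) = 11.2·1.5935 = 17.85 m
M_R = s_u·L_a·R = 53·17.85·11.2 = 10594.0 kN·m/m
M_D = W·d = 1068·4.04 = 4314.7 kN·m/m
FS = M_R / M_D = 10594.0 / 4314.7 = 2.455

FS = 2.46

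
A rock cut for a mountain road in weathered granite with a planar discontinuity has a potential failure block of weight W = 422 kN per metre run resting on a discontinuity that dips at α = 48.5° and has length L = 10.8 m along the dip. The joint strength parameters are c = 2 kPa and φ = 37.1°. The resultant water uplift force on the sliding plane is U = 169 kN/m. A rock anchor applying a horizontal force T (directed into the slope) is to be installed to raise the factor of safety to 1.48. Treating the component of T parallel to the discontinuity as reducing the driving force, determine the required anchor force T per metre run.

T = 234 kN/m

Resolving forces along and normal to the sliding plane, with the horizontal anchor force T adding T·sinα to the effective normal force and T·cosα acting up the plane against the driving force:
FS = [cL + (W cosα − U + T sinα) tanφ] / [W sinα − T cosα]
Without the anchor: N' = 110.6 kN/m, driving T_d = 316.1 kN/m, resisting R = 2·10.8 + 110.6·tan37.1° = 105.3 kN/m, FS = 0.33.
Setting FS = 1.48 and solving for T:
1.48·(316.1 − T cos48.5°) = 105.3 + T sin48.5°·tan37.1°
T·(sin48.5°·tan37.1° + 1.48·cos48.5°) = 1.48·316.1 − 105.3
T·(0.7490·0.7563 + 1.48·0.6626) = 467.8 − 105.3 = 362.5
T·1.5471 = 362.5
T = 234.3 kN/m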